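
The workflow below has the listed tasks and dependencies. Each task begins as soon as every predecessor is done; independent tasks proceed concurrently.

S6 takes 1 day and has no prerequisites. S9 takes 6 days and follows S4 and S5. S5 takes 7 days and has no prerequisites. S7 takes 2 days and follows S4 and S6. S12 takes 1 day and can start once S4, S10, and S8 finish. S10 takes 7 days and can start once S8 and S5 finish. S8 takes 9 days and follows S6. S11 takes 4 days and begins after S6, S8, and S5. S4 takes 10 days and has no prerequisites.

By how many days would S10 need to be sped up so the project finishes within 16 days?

2

Current finish: 18 days; target: 16.
S10 is on every critical path, so each day cut from S10 cuts the finish by one (this holds down to a finish of 16).
Need 18 − 16 = 2 days off S10 → S10 becomes 5 days, finish becomes 16.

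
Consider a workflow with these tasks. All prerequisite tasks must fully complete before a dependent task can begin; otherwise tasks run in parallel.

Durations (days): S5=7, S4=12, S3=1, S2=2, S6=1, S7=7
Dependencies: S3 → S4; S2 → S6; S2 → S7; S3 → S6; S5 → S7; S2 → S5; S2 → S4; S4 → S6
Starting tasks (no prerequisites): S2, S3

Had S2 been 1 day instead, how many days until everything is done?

15

Actual critical path: S2→S5→S7 = 2+7+7 = 16 ⇒ 16 days.
Since S2 is critical, the -1 change carries straight to that chain (now 15 days).
The critical path is still S2→S5→S7; finish is now 15 days.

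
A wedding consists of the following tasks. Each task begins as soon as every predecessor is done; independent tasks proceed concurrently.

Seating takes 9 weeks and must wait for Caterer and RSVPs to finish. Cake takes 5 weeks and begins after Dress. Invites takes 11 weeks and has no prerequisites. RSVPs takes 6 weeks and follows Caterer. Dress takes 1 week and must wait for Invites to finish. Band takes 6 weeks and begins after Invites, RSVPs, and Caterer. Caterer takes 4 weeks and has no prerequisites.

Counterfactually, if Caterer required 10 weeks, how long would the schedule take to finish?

Critical path before the change: Caterer→RSVPs→Seating = 4+6+9 = 19 giving 19 weeks.
Caterer lies on that path, so at 10 weeks the path becomes 25 weeks.
No other chain overtakes it, so the finish is 25 weeks.

25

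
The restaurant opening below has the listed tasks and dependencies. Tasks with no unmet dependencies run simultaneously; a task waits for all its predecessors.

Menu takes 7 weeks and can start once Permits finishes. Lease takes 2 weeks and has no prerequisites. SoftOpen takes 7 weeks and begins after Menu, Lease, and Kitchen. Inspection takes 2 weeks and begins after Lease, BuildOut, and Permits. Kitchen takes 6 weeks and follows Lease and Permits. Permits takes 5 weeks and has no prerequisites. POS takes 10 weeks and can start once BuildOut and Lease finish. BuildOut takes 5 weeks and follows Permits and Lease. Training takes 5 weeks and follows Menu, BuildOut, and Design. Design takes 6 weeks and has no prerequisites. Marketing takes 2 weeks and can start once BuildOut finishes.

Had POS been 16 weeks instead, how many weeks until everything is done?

26

The binding path is Permits→BuildOut→POS = 5+5+10 = 20; finish at 20 weeks.
Since POS is critical, the +6 change carries straight to that chain (now 26 weeks).
That remains the longest chain; total 26 weeks.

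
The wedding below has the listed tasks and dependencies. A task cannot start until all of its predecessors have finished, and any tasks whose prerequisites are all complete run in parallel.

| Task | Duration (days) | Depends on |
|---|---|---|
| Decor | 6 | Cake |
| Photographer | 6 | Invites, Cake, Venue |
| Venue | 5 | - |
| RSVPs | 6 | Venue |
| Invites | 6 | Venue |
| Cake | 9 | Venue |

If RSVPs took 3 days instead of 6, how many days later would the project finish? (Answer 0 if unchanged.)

Actual critical path: Venue→Cake→Photographer = 5+9+6 = 20 ⇒ 20 days.
The longest path through RSVPs is only 11 days, so RSVPs has float 9.
That remains the longest chain; total 20 days.
Change in finish: 20 − 20 = +0 days.

0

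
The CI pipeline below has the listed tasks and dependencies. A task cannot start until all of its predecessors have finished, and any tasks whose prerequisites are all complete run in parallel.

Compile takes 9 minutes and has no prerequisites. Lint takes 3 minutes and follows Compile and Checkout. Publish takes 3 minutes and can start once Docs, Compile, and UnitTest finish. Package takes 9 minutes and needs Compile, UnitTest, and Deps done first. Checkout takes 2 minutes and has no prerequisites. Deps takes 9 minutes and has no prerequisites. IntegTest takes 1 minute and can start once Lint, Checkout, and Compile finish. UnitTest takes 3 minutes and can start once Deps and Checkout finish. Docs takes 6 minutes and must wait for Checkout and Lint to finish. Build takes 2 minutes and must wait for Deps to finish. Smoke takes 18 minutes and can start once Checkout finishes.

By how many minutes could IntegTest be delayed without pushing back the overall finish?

8

Deps→UnitTest→Package = 9+3+9 = 21 sets the makespan at 21 minutes.
Longest path through IntegTest: 13 minutes (earliest finish 13, latest finish 21).
So IntegTest can slip 21 − 13 = 8 minutes.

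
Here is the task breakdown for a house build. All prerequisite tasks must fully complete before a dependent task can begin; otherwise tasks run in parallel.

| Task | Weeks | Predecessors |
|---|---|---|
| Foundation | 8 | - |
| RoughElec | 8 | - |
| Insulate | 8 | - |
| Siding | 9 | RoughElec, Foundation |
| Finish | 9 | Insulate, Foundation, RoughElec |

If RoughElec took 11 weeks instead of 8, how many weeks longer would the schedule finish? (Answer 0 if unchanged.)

3

As given, the longest chain is RoughElec→Siding = 8+9 = 17, so the finish is 17 weeks.
RoughElec lies on that path, so at 11 weeks the path becomes 20 weeks.
No other chain overtakes it, so the finish is 20 weeks.
Change in finish: 20 − 17 = +3 weeks.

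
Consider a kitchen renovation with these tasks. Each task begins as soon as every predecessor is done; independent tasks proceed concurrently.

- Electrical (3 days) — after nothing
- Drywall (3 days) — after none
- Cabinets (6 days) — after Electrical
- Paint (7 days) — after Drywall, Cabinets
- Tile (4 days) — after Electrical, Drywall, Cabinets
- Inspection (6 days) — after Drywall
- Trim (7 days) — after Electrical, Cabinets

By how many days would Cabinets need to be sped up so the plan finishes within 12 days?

Current finish: 16 days; target: 12.
Cabinets is on every critical path, so each day cut from Cabinets cuts the finish by one (this holds down to a finish of 11).
Need 16 − 12 = 4 days off Cabinets → Cabinets becomes 2 days, finish becomes 12.

4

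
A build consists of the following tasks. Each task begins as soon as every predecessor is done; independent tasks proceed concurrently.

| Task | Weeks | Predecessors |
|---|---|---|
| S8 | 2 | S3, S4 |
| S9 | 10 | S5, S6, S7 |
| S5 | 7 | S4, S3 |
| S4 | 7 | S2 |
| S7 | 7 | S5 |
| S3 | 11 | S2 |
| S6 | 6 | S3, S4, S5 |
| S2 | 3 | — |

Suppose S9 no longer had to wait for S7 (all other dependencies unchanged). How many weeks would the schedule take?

Original critical path: S2→S3→S5→S7→S9 = 3+11+7+7+10 = 38 ⇒ 38 weeks.
Without S7→S9, S9's earliest start moves from 28 to 27.
The longest chain is now S2→S3→S5→S6→S9 = 3+11+7+6+10 = 37, so the schedule takes 37 weeks.

37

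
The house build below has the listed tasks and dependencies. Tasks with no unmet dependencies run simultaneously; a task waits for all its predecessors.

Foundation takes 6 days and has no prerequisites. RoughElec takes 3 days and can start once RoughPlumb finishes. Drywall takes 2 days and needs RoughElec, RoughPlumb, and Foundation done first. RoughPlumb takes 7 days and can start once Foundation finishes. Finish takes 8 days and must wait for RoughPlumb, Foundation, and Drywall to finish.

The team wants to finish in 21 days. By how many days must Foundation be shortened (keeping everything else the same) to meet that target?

Current finish: 26 days; target: 21.
Foundation is on every critical path, so each day cut from Foundation cuts the finish by one (this holds down to a finish of 21).
Need 26 − 21 = 5 days off Foundation → Foundation becomes 1 day, finish becomes 21.

5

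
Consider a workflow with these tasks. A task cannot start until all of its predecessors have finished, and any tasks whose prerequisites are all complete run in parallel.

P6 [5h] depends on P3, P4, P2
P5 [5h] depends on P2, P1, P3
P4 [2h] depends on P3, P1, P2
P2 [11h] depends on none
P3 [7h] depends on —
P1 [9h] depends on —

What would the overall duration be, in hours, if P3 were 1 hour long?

Baseline: P2→P4→P6 = 11+2+5 = 18 → 18 hours.
P3 is off the critical path — its longest chain is 14 hours, giving 4 of slack.
That remains the longest chain; total 18 hours.

18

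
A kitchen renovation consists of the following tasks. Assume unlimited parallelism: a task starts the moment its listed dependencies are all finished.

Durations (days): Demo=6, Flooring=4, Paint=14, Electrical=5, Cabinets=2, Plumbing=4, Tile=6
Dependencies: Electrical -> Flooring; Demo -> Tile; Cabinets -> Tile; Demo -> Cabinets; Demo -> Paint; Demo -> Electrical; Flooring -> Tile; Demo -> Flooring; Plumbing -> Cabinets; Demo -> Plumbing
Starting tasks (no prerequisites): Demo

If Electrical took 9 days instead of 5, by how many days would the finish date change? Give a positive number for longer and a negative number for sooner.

4

The binding path is Demo→Electrical→Flooring→Tile = 6+5+4+6 = 21; finish at 21 days.
Electrical lies on that path, so at 9 days the path becomes 25 days.
No other chain overtakes it, so the finish is 25 days.
Change in finish: 25 − 21 = +4 days.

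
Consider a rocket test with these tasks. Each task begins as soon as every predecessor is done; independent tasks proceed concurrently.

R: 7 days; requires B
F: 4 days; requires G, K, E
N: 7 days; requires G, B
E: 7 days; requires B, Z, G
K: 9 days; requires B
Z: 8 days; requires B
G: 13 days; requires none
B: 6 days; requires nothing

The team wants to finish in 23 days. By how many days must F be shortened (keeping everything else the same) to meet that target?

2

Current finish: 25 days; target: 23.
F is on every critical path, so each day cut from F cuts the finish by one (this holds down to a finish of 22).
Need 25 − 23 = 2 days off F → F becomes 2 days, finish becomes 23.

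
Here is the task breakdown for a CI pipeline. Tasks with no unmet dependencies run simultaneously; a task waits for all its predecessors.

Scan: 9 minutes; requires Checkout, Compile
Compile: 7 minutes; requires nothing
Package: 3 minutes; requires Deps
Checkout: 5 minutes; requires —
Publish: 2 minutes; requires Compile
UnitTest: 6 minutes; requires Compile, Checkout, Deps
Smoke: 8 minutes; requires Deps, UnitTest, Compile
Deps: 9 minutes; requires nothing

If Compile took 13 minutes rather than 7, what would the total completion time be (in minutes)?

27

Critical path before the change: Deps→UnitTest→Smoke = 9+6+8 = 23 giving 23 minutes.
Compile has 2 minutes of float (longest path through it is 21).
Now Compile→UnitTest→Smoke = 13+6+8 = 27 is longest, so the finish becomes 27 minutes.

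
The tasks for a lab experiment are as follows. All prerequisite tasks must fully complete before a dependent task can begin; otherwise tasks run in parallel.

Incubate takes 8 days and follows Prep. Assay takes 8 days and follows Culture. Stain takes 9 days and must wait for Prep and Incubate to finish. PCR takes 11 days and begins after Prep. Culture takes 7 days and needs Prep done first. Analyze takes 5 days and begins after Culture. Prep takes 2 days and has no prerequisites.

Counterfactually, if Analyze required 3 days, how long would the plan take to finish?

19

As given, the longest chain is Prep→Incubate→Stain = 2+8+9 = 19, so the finish is 19 days.
Analyze has 5 days of float (longest path through it is 14).
No other chain overtakes it, so the finish is 19 days.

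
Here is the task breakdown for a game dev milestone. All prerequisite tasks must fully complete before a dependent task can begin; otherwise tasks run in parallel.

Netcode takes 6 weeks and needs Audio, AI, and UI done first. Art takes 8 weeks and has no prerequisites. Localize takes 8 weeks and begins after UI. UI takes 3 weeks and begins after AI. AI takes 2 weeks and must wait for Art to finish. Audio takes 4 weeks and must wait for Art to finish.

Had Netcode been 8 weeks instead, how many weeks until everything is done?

The binding path is Art→AI→UI→Localize = 8+2+3+8 = 21; finish at 21 weeks.
Netcode is off the critical path — its longest chain is 19 weeks, giving 2 of slack.
The binding chain switches to Art→AI→UI→Netcode = 8+2+3+8 = 21; finish 21 weeks.

21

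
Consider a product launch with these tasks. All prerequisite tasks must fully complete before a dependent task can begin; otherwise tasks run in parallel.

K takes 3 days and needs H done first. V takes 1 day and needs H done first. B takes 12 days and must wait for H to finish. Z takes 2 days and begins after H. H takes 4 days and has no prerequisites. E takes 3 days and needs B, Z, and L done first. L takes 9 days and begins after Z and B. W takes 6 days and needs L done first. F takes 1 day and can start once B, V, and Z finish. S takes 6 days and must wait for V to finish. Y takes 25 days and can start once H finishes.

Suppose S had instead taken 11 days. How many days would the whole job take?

As given, the longest chain is H→B→L→W = 4+12+9+6 = 31, so the finish is 31 days.
The longest path through S is only 11 days, so S has float 20.
No other chain overtakes it, so the finish is 31 days.

31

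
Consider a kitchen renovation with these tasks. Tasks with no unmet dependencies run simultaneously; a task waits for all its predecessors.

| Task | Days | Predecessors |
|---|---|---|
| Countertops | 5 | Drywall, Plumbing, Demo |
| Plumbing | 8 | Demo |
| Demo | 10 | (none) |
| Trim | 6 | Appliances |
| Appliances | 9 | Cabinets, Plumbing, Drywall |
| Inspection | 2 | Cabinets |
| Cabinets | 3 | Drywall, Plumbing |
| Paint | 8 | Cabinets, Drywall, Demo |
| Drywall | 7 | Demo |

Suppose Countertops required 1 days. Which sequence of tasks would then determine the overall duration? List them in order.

Demo, Plumbing, Cabinets, Appliances, Trim

As given, the longest chain is Demo→Plumbing→Cabinets→Appliances→Trim = 10+8+3+9+6 = 36, so the finish is 36 days.
Countertops has 13 days of float (longest path through it is 23).
The critical path is still Demo→Plumbing→Cabinets→Appliances→Trim; finish is now 36 days.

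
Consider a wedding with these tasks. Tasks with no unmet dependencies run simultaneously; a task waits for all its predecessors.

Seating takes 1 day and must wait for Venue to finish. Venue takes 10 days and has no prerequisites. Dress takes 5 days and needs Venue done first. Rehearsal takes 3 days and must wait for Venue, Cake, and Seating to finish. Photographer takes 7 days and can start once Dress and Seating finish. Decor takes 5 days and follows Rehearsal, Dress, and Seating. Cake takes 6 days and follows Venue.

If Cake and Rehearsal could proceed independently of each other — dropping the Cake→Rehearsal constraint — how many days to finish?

22

Before: longest chain Venue→Cake→Rehearsal→Decor = 10+6+3+5 = 24, finish 24.
Without Cake→Rehearsal, Rehearsal's earliest start moves from 16 to 11.
After: Venue→Dress→Photographer = 10+5+7 = 22 → 22 days.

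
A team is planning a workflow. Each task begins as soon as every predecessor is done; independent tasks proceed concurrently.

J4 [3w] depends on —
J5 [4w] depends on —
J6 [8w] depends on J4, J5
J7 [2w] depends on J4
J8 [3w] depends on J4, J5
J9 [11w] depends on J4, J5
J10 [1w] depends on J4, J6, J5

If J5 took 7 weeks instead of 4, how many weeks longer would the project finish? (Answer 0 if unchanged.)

3

Actual critical path: J5→J9 = 4+11 = 15 ⇒ 15 weeks.
J5 lies on that path, so at 7 weeks the path becomes 18 weeks.
The critical path is still J5→J9; finish is now 18 weeks.
Change in finish: 18 − 15 = +3 weeks.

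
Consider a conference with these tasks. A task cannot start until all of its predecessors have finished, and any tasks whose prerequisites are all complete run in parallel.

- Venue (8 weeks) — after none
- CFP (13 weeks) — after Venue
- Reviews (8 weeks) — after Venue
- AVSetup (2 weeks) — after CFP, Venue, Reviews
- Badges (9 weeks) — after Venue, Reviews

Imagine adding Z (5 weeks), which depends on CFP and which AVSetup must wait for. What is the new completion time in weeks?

28

Originally the conference takes 25 weeks.
With Z inserted, AVSetup now waits for max(CFP, Venue, Reviews, Z).
New critical path: Venue→CFP→Z→AVSetup = 8+13+5+2 = 28 ⇒ 28 weeks.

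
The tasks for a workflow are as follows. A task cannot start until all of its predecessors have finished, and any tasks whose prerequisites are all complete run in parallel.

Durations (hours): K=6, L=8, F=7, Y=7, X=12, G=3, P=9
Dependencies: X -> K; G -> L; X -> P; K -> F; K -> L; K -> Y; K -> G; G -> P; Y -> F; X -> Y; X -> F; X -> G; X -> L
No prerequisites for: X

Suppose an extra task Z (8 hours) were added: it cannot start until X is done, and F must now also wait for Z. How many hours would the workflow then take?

32

Originally the workflow takes 32 hours.
With Z inserted, F now waits for max(X, Y, K, Z).
New critical path: X→K→Y→F = 12+6+7+7 = 32 ⇒ 32 hours.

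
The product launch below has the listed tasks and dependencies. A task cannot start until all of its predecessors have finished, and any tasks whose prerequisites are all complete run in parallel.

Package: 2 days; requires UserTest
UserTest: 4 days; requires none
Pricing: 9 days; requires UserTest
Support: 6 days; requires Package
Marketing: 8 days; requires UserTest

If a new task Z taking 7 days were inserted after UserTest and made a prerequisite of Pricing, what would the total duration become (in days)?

Originally the schedule takes 13 days.
With Z inserted, Pricing now waits for max(UserTest, Z).
New critical path: UserTest→Z→Pricing = 4+7+9 = 20 ⇒ 20 days.

20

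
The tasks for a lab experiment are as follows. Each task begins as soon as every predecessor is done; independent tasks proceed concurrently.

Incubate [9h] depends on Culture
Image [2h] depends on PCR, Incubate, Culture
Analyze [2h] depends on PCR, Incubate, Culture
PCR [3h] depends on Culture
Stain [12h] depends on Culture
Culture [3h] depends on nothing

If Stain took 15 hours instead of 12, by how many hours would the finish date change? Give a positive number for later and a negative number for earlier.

3

Actual critical path: Culture→Stain = 3+12 = 15 ⇒ 15 hours.
Stain is on the critical path; changing it to 15 makes that path 18 hours.
The critical path is still Culture→Stain; finish is now 18 hours.
Change in finish: 18 − 15 = +3 hours.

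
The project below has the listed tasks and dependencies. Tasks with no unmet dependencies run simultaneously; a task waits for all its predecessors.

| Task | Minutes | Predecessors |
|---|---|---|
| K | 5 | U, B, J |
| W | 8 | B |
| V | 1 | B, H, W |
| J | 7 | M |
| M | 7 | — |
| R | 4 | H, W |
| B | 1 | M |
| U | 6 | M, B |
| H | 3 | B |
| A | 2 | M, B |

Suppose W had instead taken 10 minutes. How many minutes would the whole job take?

Actual critical path: M→B→W→R = 7+1+8+4 = 20 ⇒ 20 minutes.
Since W is critical, the +2 change carries straight to that chain (now 22 minutes).
That remains the longest chain; total 22 minutes.

22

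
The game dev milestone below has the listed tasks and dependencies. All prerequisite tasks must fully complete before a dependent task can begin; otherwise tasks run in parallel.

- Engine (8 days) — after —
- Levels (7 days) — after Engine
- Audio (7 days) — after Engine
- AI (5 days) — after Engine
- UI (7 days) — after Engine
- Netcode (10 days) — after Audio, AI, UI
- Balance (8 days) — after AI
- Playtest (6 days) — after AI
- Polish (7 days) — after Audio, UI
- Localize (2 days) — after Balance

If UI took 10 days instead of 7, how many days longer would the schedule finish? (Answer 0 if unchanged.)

3

Baseline: Engine→UI→Netcode = 8+7+10 = 25 → 25 days.
UI is on the critical path; changing it to 10 makes that path 28 days.
No other chain overtakes it, so the finish is 28 days.
Change in finish: 28 − 25 = +3 days.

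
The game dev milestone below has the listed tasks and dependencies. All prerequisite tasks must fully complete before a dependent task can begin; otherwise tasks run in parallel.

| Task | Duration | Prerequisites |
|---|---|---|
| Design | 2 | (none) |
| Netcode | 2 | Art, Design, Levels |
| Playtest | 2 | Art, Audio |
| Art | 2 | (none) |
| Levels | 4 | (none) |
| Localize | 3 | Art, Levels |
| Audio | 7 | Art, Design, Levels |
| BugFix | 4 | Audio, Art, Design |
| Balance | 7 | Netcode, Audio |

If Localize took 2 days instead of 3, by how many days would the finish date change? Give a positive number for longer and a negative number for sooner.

Actual critical path: Levels→Audio→Balance = 4+7+7 = 18 ⇒ 18 days.
The longest path through Localize is only 7 days, so Localize has float 11.
The critical path is still Levels→Audio→Balance; finish is now 18 days.
Change in finish: 18 − 18 = +0 days.

0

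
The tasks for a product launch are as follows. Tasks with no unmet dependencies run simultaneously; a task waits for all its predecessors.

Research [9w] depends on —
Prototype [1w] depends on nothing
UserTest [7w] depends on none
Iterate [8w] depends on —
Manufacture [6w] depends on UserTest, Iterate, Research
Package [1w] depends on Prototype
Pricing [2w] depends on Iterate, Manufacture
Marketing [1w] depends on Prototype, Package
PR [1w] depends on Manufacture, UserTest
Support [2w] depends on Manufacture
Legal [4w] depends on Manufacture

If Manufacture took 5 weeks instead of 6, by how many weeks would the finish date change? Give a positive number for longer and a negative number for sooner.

Critical path before the change: Research→Manufacture→Legal = 9+6+4 = 19 giving 19 weeks.
Since Manufacture is critical, the -1 change carries straight to that chain (now 18 weeks).
The critical path is still Research→Manufacture→Legal; finish is now 18 weeks.
Change in finish: 18 − 19 = -1 weeks.

-1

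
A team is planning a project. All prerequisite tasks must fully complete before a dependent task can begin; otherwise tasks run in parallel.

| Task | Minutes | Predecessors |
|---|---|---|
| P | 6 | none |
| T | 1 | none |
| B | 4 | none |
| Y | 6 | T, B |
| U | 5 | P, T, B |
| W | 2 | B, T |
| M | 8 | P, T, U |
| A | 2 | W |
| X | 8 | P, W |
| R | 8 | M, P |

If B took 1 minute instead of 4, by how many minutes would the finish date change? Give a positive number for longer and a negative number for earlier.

0

Baseline: P→U→M→R = 6+5+8+8 = 27 → 27 minutes.
The longest path through B is only 25 minutes, so B has float 2.
That remains the longest chain; total 27 minutes.
Change in finish: 27 − 27 = +0 minutes.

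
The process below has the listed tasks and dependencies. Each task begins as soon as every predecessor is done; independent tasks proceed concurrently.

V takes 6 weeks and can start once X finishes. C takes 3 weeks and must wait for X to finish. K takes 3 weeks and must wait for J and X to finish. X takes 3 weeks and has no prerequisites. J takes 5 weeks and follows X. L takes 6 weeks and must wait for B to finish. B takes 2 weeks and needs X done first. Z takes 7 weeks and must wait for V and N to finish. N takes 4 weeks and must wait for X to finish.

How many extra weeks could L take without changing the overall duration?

5

Critical path: X→V→Z = 3+6+7 = 16, so the finish is 16 weeks.
Longest path through L: 11 weeks (earliest finish 11, latest finish 16).
So L can slip 16 − 11 = 5 weeks.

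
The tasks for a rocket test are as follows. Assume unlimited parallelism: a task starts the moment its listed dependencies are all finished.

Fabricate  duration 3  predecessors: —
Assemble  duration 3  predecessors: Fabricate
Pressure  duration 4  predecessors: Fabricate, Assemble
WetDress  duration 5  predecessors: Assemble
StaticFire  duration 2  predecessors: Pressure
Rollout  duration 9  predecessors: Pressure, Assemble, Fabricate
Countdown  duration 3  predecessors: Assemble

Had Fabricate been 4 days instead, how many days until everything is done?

As given, the longest chain is Fabricate→Assemble→Pressure→Rollout = 3+3+4+9 = 19, so the finish is 19 days.
Since Fabricate is critical, the +1 change carries straight to that chain (now 20 days).
No other chain overtakes it, so the finish is 20 days.

20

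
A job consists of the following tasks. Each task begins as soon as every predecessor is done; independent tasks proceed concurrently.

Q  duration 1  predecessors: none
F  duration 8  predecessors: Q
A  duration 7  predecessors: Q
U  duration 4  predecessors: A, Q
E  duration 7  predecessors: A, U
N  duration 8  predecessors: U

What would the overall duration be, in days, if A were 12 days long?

25

As given, the longest chain is Q→A→U→N = 1+7+4+8 = 20, so the finish is 20 days.
Since A is critical, the +5 change carries straight to that chain (now 25 days).
The critical path is still Q→A→U→N; finish is now 25 days.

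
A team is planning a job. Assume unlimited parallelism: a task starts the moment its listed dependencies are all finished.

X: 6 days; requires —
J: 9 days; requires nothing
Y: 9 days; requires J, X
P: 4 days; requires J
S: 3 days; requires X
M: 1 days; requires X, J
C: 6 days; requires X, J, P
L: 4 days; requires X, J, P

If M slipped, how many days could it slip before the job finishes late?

9

The longest chain is J→P→C = 9+4+6 = 19; overall finish 19 days.
M finishes as early as 10 and must finish by 19.
Float = 19 − 10 = 9.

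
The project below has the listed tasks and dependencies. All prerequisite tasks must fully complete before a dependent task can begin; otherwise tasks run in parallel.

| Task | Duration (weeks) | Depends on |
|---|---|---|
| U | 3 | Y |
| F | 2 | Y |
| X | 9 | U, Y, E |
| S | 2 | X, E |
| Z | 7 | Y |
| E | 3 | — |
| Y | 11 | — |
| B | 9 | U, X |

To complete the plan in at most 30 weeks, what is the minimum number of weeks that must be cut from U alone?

Current finish: 32 weeks; target: 30.
U is on every critical path, so each week cut from U cuts the finish by one (this holds down to a finish of 30).
Need 32 − 30 = 2 weeks off U → U becomes 1 week, finish becomes 30.

2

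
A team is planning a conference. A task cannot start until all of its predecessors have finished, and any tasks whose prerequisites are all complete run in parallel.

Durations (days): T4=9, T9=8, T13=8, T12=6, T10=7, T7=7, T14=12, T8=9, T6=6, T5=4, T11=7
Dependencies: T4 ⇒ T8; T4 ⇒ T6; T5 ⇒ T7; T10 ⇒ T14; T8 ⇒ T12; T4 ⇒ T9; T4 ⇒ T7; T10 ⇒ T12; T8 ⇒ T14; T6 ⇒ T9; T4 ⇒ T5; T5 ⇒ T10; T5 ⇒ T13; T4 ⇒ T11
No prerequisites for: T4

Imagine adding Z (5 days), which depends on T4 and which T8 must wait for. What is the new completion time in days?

Originally the schedule takes 32 days.
With Z inserted, T8 now waits for max(T4, Z).
New critical path: T4→Z→T8→T14 = 9+5+9+12 = 35 ⇒ 35 days.

35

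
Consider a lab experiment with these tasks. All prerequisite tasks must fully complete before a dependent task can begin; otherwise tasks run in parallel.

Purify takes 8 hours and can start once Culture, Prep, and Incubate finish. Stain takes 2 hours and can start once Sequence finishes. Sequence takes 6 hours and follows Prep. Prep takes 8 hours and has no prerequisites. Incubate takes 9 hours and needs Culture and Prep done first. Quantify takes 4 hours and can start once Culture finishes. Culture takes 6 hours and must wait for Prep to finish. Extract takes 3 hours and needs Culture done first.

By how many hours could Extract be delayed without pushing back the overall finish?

14

Critical path: Prep→Culture→Incubate→Purify = 8+6+9+8 = 31, so the finish is 31 hours.
Longest path through Extract: 17 hours (earliest finish 17, latest finish 31).
Float = 31 − 17 = 14.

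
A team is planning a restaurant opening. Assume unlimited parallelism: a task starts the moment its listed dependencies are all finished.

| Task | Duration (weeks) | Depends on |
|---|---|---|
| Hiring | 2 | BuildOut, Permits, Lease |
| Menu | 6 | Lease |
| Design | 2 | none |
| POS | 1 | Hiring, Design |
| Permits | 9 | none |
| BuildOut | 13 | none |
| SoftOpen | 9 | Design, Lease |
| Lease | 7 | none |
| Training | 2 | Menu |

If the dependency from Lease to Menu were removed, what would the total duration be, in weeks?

Original critical path: Lease→SoftOpen = 7+9 = 16 ⇒ 16 weeks.
Without Lease→Menu, Menu's earliest start moves from 7 to 0.
The longest chain is now Lease→SoftOpen = 7+9 = 16, so the job takes 16 weeks.

16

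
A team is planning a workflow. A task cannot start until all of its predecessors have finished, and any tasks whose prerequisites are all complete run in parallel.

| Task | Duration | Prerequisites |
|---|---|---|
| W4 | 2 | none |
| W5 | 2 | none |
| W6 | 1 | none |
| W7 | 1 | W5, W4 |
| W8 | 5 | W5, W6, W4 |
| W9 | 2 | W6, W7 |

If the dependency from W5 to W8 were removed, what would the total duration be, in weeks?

7

Original critical path: W4→W8 = 2+5 = 7 ⇒ 7 weeks.
Dropping W5→W8 doesn't change W8's earliest start (2); another predecessor still binds.
The longest chain is now W4→W8 = 2+5 = 7, so the workflow takes 7 weeks.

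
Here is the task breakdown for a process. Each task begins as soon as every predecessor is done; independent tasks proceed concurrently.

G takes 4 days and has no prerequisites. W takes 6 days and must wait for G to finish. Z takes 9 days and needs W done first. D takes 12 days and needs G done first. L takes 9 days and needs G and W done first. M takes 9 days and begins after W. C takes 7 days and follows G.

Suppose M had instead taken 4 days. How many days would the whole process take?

Baseline: G→W→M = 4+6+9 = 19 → 19 days.
Since M is critical, the -5 change carries straight to that chain (now 14 days).
New critical path: G→W→Z = 4+6+9 = 19 ⇒ 19 days.

19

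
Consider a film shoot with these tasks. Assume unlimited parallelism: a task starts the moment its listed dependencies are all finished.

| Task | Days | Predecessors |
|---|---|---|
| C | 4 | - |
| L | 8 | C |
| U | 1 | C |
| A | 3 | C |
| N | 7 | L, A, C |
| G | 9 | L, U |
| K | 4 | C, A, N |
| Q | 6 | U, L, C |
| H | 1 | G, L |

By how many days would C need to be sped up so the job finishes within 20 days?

3

Current finish: 23 days; target: 20.
C is on every critical path, so each day cut from C cuts the finish by one (this holds down to a finish of 20).
Need 23 − 20 = 3 days off C → C becomes 1 day, finish becomes 20.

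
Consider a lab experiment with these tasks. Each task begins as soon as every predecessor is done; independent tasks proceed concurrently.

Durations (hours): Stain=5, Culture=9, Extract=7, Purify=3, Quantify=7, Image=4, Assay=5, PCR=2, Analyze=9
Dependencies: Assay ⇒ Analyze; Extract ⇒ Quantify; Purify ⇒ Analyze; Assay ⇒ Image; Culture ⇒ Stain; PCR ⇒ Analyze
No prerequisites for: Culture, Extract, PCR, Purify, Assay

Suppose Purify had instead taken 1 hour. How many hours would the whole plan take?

As given, the longest chain is Culture→Stain = 9+5 = 14, so the finish is 14 hours.
Purify is off the critical path — its longest chain is 12 hours, giving 2 of slack.
That remains the longest chain; total 14 hours.

14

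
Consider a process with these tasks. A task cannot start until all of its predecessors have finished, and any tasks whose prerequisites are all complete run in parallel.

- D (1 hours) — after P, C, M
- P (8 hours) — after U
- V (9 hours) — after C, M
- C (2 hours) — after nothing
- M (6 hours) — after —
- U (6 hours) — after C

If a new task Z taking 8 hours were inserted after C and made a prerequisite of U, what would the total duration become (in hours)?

25

Originally the job takes 17 hours.
With Z inserted, U now waits for max(C, Z).
New critical path: C→Z→U→P→D = 2+8+6+8+1 = 25 ⇒ 25 hours.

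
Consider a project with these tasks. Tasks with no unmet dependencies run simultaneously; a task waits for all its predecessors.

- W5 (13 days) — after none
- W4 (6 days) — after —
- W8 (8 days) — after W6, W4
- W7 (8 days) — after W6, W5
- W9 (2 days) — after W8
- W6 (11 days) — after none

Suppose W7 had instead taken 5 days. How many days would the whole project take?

21

Critical path before the change: W5→W7 = 13+8 = 21 giving 21 days.
Since W7 is critical, the -3 change carries straight to that chain (now 18 days).
New critical path: W6→W8→W9 = 11+8+2 = 21 ⇒ 21 days.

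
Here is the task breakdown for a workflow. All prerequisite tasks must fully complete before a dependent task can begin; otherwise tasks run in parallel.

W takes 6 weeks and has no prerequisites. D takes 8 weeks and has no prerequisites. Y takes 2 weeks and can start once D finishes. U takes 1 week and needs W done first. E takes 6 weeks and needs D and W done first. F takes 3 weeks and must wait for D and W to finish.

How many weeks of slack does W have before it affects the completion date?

D→E = 8+6 = 14 sets the makespan at 14 weeks.
The longest chain containing W totals 12 weeks.
Float = 14 − 12 = 2.

2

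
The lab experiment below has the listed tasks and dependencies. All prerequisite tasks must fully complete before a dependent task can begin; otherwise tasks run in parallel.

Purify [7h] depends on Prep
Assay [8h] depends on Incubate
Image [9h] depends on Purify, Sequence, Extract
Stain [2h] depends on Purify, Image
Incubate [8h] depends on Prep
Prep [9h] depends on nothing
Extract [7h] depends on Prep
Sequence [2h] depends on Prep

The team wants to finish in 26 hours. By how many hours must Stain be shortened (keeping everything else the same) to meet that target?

Current finish: 27 hours; target: 26.
Stain is on every critical path, so each hour cut from Stain cuts the finish by one (this holds down to a finish of 26).
Need 27 − 26 = 1 hour off Stain → Stain becomes 1 hour, finish becomes 26.

1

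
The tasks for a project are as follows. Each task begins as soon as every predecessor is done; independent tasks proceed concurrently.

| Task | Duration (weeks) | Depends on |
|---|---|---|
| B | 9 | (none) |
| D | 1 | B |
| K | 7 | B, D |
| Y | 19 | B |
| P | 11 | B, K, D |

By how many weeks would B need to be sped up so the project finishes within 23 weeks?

5

Current finish: 28 weeks; target: 23.
B is on every critical path, so each week cut from B cuts the finish by one (this holds down to a finish of 20).
Need 28 − 23 = 5 weeks off B → B becomes 4 weeks, finish becomes 23.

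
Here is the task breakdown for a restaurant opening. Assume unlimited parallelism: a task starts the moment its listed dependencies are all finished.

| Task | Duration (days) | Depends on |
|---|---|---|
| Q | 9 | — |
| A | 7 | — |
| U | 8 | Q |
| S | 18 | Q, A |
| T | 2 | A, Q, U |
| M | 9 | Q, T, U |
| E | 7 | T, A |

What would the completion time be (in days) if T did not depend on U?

27

Original critical path: Q→U→T→M = 9+8+2+9 = 28 ⇒ 28 days.
Without U→T, T's earliest start moves from 17 to 9.
The longest chain is now Q→S = 9+18 = 27, so the restaurant opening takes 27 days.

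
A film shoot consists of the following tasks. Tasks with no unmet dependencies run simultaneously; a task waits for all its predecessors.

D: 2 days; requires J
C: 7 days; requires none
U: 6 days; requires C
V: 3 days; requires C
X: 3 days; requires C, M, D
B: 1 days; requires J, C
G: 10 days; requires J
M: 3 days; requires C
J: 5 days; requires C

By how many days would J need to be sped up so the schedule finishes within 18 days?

Current finish: 22 days; target: 18.
J is on every critical path, so each day cut from J cuts the finish by one (this holds down to a finish of 18).
Need 22 − 18 = 4 days off J → J becomes 1 day, finish becomes 18.

4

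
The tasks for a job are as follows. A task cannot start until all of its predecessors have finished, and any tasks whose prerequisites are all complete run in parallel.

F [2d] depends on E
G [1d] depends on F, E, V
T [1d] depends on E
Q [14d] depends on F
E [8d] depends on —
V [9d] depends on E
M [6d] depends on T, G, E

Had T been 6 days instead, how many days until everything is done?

24

The binding path is E→V→G→M = 8+9+1+6 = 24; finish at 24 days.
The longest path through T is only 15 days, so T has float 9.
That remains the longest chain; total 24 days.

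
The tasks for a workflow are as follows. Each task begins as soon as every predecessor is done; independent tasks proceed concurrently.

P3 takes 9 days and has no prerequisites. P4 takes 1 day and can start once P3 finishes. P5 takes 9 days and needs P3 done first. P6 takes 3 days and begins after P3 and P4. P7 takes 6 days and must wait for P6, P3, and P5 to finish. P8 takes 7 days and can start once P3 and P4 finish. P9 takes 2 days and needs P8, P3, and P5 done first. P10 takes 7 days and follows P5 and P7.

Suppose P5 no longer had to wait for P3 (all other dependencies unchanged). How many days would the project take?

26

With the dependency in place, P3→P5→P7→P10 = 9+9+6+7 = 31 sets the finish at 31 days.
Without P3→P5, P5's earliest start moves from 9 to 0.
After: P3→P4→P6→P7→P10 = 9+1+3+6+7 = 26 → 26 days.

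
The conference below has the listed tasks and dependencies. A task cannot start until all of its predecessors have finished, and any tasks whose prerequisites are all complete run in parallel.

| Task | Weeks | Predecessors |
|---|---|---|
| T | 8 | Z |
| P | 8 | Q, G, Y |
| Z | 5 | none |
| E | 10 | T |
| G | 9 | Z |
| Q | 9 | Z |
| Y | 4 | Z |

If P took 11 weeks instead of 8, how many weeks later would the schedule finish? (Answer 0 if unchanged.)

Critical path before the change: Z→T→E = 5+8+10 = 23 giving 23 weeks.
P is off the critical path — its longest chain is 22 weeks, giving 1 of slack.
New critical path: Z→G→P = 5+9+11 = 25 ⇒ 25 weeks.
Change in finish: 25 − 23 = +2 weeks.

2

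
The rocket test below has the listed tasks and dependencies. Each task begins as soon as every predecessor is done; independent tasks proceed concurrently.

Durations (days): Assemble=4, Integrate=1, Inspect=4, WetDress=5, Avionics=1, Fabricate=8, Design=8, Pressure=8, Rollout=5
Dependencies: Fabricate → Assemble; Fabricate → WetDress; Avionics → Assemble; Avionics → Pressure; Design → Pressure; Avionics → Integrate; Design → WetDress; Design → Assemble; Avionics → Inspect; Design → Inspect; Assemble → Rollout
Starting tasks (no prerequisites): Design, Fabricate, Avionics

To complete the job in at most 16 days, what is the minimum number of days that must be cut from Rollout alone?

Current finish: 17 days; target: 16.
Rollout is on every critical path, so each day cut from Rollout cuts the finish by one (this holds down to a finish of 16).
Need 17 − 16 = 1 day off Rollout → Rollout becomes 4 days, finish becomes 16.

1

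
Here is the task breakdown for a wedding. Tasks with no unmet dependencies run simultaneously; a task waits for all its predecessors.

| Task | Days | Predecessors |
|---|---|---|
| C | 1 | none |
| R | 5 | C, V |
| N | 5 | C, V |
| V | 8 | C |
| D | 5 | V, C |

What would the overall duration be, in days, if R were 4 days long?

Actual critical path: C→V→R = 1+8+5 = 14 ⇒ 14 days.
Since R is critical, the -1 change carries straight to that chain (now 13 days).
New critical path: C→V→D = 1+8+5 = 14 ⇒ 14 days.

14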